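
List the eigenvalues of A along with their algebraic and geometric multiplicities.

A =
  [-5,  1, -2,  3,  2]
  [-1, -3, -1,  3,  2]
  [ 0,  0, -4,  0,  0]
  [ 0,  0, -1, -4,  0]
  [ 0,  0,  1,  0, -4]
λ = -4: alg = 5, geom = 3

Step 1 — factor the characteristic polynomial to read off the algebraic multiplicities:
  χ_A(x) = (x + 4)^5

Step 2 — compute geometric multiplicities via the rank-nullity identity g(λ) = n − rank(A − λI):
  rank(A − (-4)·I) = 2, so dim ker(A − (-4)·I) = n − 2 = 3

Summary:
  λ = -4: algebraic multiplicity = 5, geometric multiplicity = 3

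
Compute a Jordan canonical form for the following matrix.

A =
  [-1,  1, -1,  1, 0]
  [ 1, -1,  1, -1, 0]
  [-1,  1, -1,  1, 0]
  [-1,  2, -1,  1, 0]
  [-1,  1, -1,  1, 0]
J_2(-1) ⊕ J_1(0) ⊕ J_1(0) ⊕ J_1(0)

The characteristic polynomial is
  det(x·I − A) = x^5 + 2*x^4 + x^3 = x^3*(x + 1)^2

Eigenvalues and multiplicities (the geometric multiplicity of λ is n − rank(A − λI), which equals the number of Jordan blocks for λ):
  λ = -1: algebraic multiplicity = 2, geometric multiplicity = 1
  λ = 0: algebraic multiplicity = 3, geometric multiplicity = 3

Determining the block sizes for each eigenvalue:
  λ = -1: one block (gm = 1), so the single block has size am = 2 → block sizes [2]
  λ = 0: gm = am = 3, so every block has size 1 → block sizes [1, 1, 1]

Assembling the blocks gives a Jordan form
J =
  [-1,  1, 0, 0, 0]
  [ 0, -1, 0, 0, 0]
  [ 0,  0, 0, 0, 0]
  [ 0,  0, 0, 0, 0]
  [ 0,  0, 0, 0, 0]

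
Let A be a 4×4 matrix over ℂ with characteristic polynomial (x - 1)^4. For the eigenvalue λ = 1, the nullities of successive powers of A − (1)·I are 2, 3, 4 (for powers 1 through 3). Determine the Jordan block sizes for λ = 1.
Block sizes for λ = 1: [3, 1]

From the dimensions of kernels of powers, the number of Jordan blocks of size at least j is d_j − d_{j−1} where d_j = dim ker(N^j) (with d_0 = 0). Computing the differences gives [2, 1, 1].
The number of blocks of size exactly k is (#blocks of size ≥ k) − (#blocks of size ≥ k + 1), so the partition is: 1 block(s) of size 1, 1 block(s) of size 3.
In nonincreasing order the block sizes are [3, 1].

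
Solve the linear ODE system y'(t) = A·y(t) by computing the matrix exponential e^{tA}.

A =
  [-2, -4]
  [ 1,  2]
e^{tA} =
  [1 - 2*t, -4*t]
  [t, 2*t + 1]

Strategy: write A = P · J · P⁻¹ where J is a Jordan canonical form, so e^{tA} = P · e^{tJ} · P⁻¹, and e^{tJ} can be computed block-by-block.

A has Jordan form
J =
  [0, 1]
  [0, 0]
(up to reordering of blocks).

Per-block formulas:
  For a 2×2 Jordan block J_2(0): exp(t · J_2(0)) = e^(0t)·(I + t·N), where N is the 2×2 nilpotent shift.

After assembling e^{tJ} and conjugating by P, we get:

e^{tA} =
  [1 - 2*t, -4*t]
  [t, 2*t + 1]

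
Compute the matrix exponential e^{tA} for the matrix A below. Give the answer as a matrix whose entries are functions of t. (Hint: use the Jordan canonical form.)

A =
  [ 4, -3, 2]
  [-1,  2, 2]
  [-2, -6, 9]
e^{tA} =
  [-t*exp(5*t) + exp(5*t), -3*t*exp(5*t), 2*t*exp(5*t)]
  [-t*exp(5*t), -3*t*exp(5*t) + exp(5*t), 2*t*exp(5*t)]
  [-2*t*exp(5*t), -6*t*exp(5*t), 4*t*exp(5*t) + exp(5*t)]

Strategy: write A = P · J · P⁻¹ where J is a Jordan canonical form, so e^{tA} = P · e^{tJ} · P⁻¹, and e^{tJ} can be computed block-by-block.

A has Jordan form
J =
  [5, 1, 0]
  [0, 5, 0]
  [0, 0, 5]
(up to reordering of blocks).

Per-block formulas:
  For a 2×2 Jordan block J_2(5): exp(t · J_2(5)) = e^(5t)·(I + t·N), where N is the 2×2 nilpotent shift.
  For a 1×1 block at λ = 5: exp(t · [5]) = [e^(5t)].

After assembling e^{tJ} and conjugating by P, we get:

e^{tA} =
  [-t*exp(5*t) + exp(5*t), -3*t*exp(5*t), 2*t*exp(5*t)]
  [-t*exp(5*t), -3*t*exp(5*t) + exp(5*t), 2*t*exp(5*t)]
  [-2*t*exp(5*t), -6*t*exp(5*t), 4*t*exp(5*t) + exp(5*t)]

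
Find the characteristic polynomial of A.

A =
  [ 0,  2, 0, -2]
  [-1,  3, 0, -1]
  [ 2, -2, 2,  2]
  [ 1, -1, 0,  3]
x^4 - 8*x^3 + 24*x^2 - 32*x + 16

Expanding det(x·I − A) (e.g. by cofactor expansion or by noting that A is similar to its Jordan form J, which has the same characteristic polynomial as A) gives
  χ_A(x) = x^4 - 8*x^3 + 24*x^2 - 32*x + 16
which factors as (x - 2)^4. The eigenvalues (with algebraic multiplicities) are λ = 2 with multiplicity 4.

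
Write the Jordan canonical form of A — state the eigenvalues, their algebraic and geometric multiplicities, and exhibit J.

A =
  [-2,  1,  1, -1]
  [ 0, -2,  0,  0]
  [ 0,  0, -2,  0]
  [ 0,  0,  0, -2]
J_2(-2) ⊕ J_1(-2) ⊕ J_1(-2)

The characteristic polynomial is
  det(x·I − A) = x^4 + 8*x^3 + 24*x^2 + 32*x + 16 = (x + 2)^4

Eigenvalues and multiplicities (the geometric multiplicity of λ is n − rank(A − λI), which equals the number of Jordan blocks for λ):
  λ = -2: algebraic multiplicity = 4, geometric multiplicity = 3

Determining the block sizes for each eigenvalue:
  λ = -2: 3 blocks summing to 4 forces exactly one block of size 2 and the rest size 1 → block sizes [2, 1, 1]

Assembling the blocks gives a Jordan form
J =
  [-2,  1,  0,  0]
  [ 0, -2,  0,  0]
  [ 0,  0, -2,  0]
  [ 0,  0,  0, -2]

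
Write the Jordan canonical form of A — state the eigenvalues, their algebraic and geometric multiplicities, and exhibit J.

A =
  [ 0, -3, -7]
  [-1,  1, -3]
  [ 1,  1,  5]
J_3(2)

The characteristic polynomial is
  det(x·I − A) = x^3 - 6*x^2 + 12*x - 8 = (x - 2)^3

Eigenvalues and multiplicities (the geometric multiplicity of λ is n − rank(A − λI), which equals the number of Jordan blocks for λ):
  λ = 2: algebraic multiplicity = 3, geometric multiplicity = 1

Determining the block sizes for each eigenvalue:
  λ = 2: one block (gm = 1), so the single block has size am = 3 → block sizes [3]

Assembling the blocks gives a Jordan form
J =
  [2, 1, 0]
  [0, 2, 1]
  [0, 0, 2]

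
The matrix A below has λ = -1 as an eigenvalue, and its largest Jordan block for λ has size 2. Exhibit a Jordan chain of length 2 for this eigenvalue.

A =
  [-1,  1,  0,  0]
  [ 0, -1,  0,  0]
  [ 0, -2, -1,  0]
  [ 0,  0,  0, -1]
A Jordan chain for λ = -1 of length 2:
v_1 = (1, 0, -2, 0)ᵀ
v_2 = (0, 1, 0, 0)ᵀ

Let N = A − (-1)·I. We want v_2 with N^2 v_2 = 0 but N^1 v_2 ≠ 0; then v_{j-1} := N · v_j for j = 2, …, 2.

Pick v_2 = (0, 1, 0, 0)ᵀ.
Then v_1 = N · v_2 = (1, 0, -2, 0)ᵀ.

Sanity check: (A − (-1)·I) v_1 = (0, 0, 0, 0)ᵀ = 0. ✓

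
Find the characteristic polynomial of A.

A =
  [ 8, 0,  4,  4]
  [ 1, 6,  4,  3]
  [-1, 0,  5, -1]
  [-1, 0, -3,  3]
x^4 - 22*x^3 + 180*x^2 - 648*x + 864

Expanding det(x·I − A) (e.g. by cofactor expansion or by noting that A is similar to its Jordan form J, which has the same characteristic polynomial as A) gives
  χ_A(x) = x^4 - 22*x^3 + 180*x^2 - 648*x + 864
which factors as (x - 6)^3*(x - 4). The eigenvalues (with algebraic multiplicities) are λ = 4 with multiplicity 1, λ = 6 with multiplicity 3.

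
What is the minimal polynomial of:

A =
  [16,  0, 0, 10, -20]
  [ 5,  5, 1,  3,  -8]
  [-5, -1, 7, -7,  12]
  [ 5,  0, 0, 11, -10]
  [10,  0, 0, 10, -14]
x^3 - 13*x^2 + 48*x - 36

The characteristic polynomial is χ_A(x) = (x - 6)^4*(x - 1), so the eigenvalues are known. The minimal polynomial is
  m_A(x) = Π_λ (x − λ)^{k_λ}
where k_λ is the size of the *largest* Jordan block for λ (equivalently, the smallest k with (A − λI)^k v = 0 for every generalised eigenvector v of λ).

  λ = 1: largest Jordan block has size 1, contributing (x − 1)
  λ = 6: largest Jordan block has size 2, contributing (x − 6)^2

So m_A(x) = (x - 6)^2*(x - 1) = x^3 - 13*x^2 + 48*x - 36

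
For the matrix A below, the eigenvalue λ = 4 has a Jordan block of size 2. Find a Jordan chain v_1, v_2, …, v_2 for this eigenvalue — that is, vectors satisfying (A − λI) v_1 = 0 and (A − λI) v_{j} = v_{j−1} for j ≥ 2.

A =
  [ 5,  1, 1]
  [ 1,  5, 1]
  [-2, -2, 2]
A Jordan chain for λ = 4 of length 2:
v_1 = (1, 1, -2)ᵀ
v_2 = (1, 0, 0)ᵀ

Let N = A − (4)·I. We want v_2 with N^2 v_2 = 0 but N^1 v_2 ≠ 0; then v_{j-1} := N · v_j for j = 2, …, 2.

Pick v_2 = (1, 0, 0)ᵀ.
Then v_1 = N · v_2 = (1, 1, -2)ᵀ.

Sanity check: (A − (4)·I) v_1 = (0, 0, 0)ᵀ = 0. ✓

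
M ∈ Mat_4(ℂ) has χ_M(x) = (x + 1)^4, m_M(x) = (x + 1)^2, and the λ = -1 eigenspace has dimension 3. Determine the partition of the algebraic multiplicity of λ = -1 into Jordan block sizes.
Block sizes for λ = -1: [2, 1, 1]

Step 1 — from the characteristic polynomial, algebraic multiplicity of λ = -1 is 4. From dim ker(M − (-1)·I) = 3, there are exactly 3 Jordan blocks for λ = -1.
Step 2 — from the minimal polynomial, the factor (x + 1)^2 tells us the largest block for λ = -1 has size 2.
Step 3 — with total size 4, 3 blocks, and largest block 2, the block sizes (in nonincreasing order) are [2, 1, 1].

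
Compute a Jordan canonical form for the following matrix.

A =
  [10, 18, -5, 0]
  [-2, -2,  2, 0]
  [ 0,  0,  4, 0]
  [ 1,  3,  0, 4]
J_3(4) ⊕ J_1(4)

The characteristic polynomial is
  det(x·I − A) = x^4 - 16*x^3 + 96*x^2 - 256*x + 256 = (x - 4)^4

Eigenvalues and multiplicities (the geometric multiplicity of λ is n − rank(A − λI), which equals the number of Jordan blocks for λ):
  λ = 4: algebraic multiplicity = 4, geometric multiplicity = 2

Determining the block sizes for each eigenvalue:
  λ = 4: with am = 4 and gm = 2, the partition is not yet determined (e.g. several partitions of 4 into 2 parts exist). Let N = A − (4)·I. Computing rank(N^1) = 2, rank(N^2) = 1, rank(N^3) = 0; the number of blocks of size ≥ j is rank(N^{j−1}) − rank(N^j), giving [2, 1, 1]. So we have 1 block(s) of size 3, 1 block(s) of size 1 → block sizes [3, 1]

Assembling the blocks gives a Jordan form
J =
  [4, 1, 0, 0]
  [0, 4, 1, 0]
  [0, 0, 4, 0]
  [0, 0, 0, 4]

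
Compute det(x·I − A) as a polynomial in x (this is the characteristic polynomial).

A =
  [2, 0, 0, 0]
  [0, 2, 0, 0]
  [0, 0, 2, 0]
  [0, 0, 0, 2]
x^4 - 8*x^3 + 24*x^2 - 32*x + 16

Expanding det(x·I − A) (e.g. by cofactor expansion or by noting that A is similar to its Jordan form J, which has the same characteristic polynomial as A) gives
  χ_A(x) = x^4 - 8*x^3 + 24*x^2 - 32*x + 16
which factors as (x - 2)^4. The eigenvalues (with algebraic multiplicities) are λ = 2 with multiplicity 4.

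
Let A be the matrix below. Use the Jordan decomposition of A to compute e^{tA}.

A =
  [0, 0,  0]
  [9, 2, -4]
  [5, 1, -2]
e^{tA} =
  [1, 0, 0]
  [-t^2 + 9*t, 2*t + 1, -4*t]
  [-t^2/2 + 5*t, t, 1 - 2*t]

Strategy: write A = P · J · P⁻¹ where J is a Jordan canonical form, so e^{tA} = P · e^{tJ} · P⁻¹, and e^{tJ} can be computed block-by-block.

A has Jordan form
J =
  [0, 1, 0]
  [0, 0, 1]
  [0, 0, 0]
(up to reordering of blocks).

Per-block formulas:
  For a 3×3 Jordan block J_3(0): exp(t · J_3(0)) = e^(0t)·(I + t·N + (t^2/2)·N^2), where N is the 3×3 nilpotent shift.

After assembling e^{tJ} and conjugating by P, we get:

e^{tA} =
  [1, 0, 0]
  [-t^2 + 9*t, 2*t + 1, -4*t]
  [-t^2/2 + 5*t, t, 1 - 2*t]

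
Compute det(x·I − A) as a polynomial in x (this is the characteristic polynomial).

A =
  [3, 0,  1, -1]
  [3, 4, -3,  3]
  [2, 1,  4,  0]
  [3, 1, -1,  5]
x^4 - 16*x^3 + 96*x^2 - 256*x + 256

Expanding det(x·I − A) (e.g. by cofactor expansion or by noting that A is similar to its Jordan form J, which has the same characteristic polynomial as A) gives
  χ_A(x) = x^4 - 16*x^3 + 96*x^2 - 256*x + 256
which factors as (x - 4)^4. The eigenvalues (with algebraic multiplicities) are λ = 4 with multiplicity 4.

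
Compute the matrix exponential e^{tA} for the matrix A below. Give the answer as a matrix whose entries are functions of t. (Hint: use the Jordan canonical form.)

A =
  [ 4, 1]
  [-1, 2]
e^{tA} =
  [t*exp(3*t) + exp(3*t), t*exp(3*t)]
  [-t*exp(3*t), -t*exp(3*t) + exp(3*t)]

Strategy: write A = P · J · P⁻¹ where J is a Jordan canonical form, so e^{tA} = P · e^{tJ} · P⁻¹, and e^{tJ} can be computed block-by-block.

A has Jordan form
J =
  [3, 1]
  [0, 3]
(up to reordering of blocks).

Per-block formulas:
  For a 2×2 Jordan block J_2(3): exp(t · J_2(3)) = e^(3t)·(I + t·N), where N is the 2×2 nilpotent shift.

After assembling e^{tJ} and conjugating by P, we get:

e^{tA} =
  [t*exp(3*t) + exp(3*t), t*exp(3*t)]
  [-t*exp(3*t), -t*exp(3*t) + exp(3*t)]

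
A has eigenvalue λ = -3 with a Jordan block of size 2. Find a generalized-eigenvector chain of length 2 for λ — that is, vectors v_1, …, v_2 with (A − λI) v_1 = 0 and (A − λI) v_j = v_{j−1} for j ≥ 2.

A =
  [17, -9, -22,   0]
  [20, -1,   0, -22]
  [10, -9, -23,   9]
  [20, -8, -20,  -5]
A Jordan chain for λ = -3 of length 2:
v_1 = (20, 20, 10, 20)ᵀ
v_2 = (1, 0, 0, 0)ᵀ

Let N = A − (-3)·I. We want v_2 with N^2 v_2 = 0 but N^1 v_2 ≠ 0; then v_{j-1} := N · v_j for j = 2, …, 2.

Pick v_2 = (1, 0, 0, 0)ᵀ.
Then v_1 = N · v_2 = (20, 20, 10, 20)ᵀ.

Sanity check: (A − (-3)·I) v_1 = (0, 0, 0, 0)ᵀ = 0. ✓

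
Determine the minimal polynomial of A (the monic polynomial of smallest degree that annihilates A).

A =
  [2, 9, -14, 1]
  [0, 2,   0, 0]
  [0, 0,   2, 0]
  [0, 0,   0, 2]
x^2 - 4*x + 4

The characteristic polynomial is χ_A(x) = (x - 2)^4, so the eigenvalues are known. The minimal polynomial is
  m_A(x) = Π_λ (x − λ)^{k_λ}
where k_λ is the size of the *largest* Jordan block for λ (equivalently, the smallest k with (A − λI)^k v = 0 for every generalised eigenvector v of λ).

  λ = 2: largest Jordan block has size 2, contributing (x − 2)^2

So m_A(x) = (x - 2)^2 = x^2 - 4*x + 4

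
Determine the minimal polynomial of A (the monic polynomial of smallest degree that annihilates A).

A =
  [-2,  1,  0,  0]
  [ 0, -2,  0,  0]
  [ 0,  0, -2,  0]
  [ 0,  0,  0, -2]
x^2 + 4*x + 4

The characteristic polynomial is χ_A(x) = (x + 2)^4, so the eigenvalues are known. The minimal polynomial is
  m_A(x) = Π_λ (x − λ)^{k_λ}
where k_λ is the size of the *largest* Jordan block for λ (equivalently, the smallest k with (A − λI)^k v = 0 for every generalised eigenvector v of λ).

  λ = -2: largest Jordan block has size 2, contributing (x + 2)^2

So m_A(x) = (x + 2)^2 = x^2 + 4*x + 4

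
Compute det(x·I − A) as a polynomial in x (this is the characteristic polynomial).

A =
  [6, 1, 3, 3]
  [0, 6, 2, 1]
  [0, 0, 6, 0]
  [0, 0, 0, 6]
x^4 - 24*x^3 + 216*x^2 - 864*x + 1296

Expanding det(x·I − A) (e.g. by cofactor expansion or by noting that A is similar to its Jordan form J, which has the same characteristic polynomial as A) gives
  χ_A(x) = x^4 - 24*x^3 + 216*x^2 - 864*x + 1296
which factors as (x - 6)^4. The eigenvalues (with algebraic multiplicities) are λ = 6 with multiplicity 4.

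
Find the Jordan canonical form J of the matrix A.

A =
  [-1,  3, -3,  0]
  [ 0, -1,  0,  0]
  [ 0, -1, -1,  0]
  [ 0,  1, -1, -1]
J_3(-1) ⊕ J_1(-1)

The characteristic polynomial is
  det(x·I − A) = x^4 + 4*x^3 + 6*x^2 + 4*x + 1 = (x + 1)^4

Eigenvalues and multiplicities (the geometric multiplicity of λ is n − rank(A − λI), which equals the number of Jordan blocks for λ):
  λ = -1: algebraic multiplicity = 4, geometric multiplicity = 2

Determining the block sizes for each eigenvalue:
  λ = -1: with am = 4 and gm = 2, the partition is not yet determined (e.g. several partitions of 4 into 2 parts exist). Let N = A − (-1)·I. Computing rank(N^1) = 2, rank(N^2) = 1, rank(N^3) = 0; the number of blocks of size ≥ j is rank(N^{j−1}) − rank(N^j), giving [2, 1, 1]. So we have 1 block(s) of size 3, 1 block(s) of size 1 → block sizes [3, 1]

Assembling the blocks gives a Jordan form
J =
  [-1,  1,  0,  0]
  [ 0, -1,  1,  0]
  [ 0,  0, -1,  0]
  [ 0,  0,  0, -1]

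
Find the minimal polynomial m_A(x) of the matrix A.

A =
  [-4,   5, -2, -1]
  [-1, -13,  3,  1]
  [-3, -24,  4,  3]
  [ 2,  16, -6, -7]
x^3 + 15*x^2 + 75*x + 125

The characteristic polynomial is χ_A(x) = (x + 5)^4, so the eigenvalues are known. The minimal polynomial is
  m_A(x) = Π_λ (x − λ)^{k_λ}
where k_λ is the size of the *largest* Jordan block for λ (equivalently, the smallest k with (A − λI)^k v = 0 for every generalised eigenvector v of λ).

  λ = -5: largest Jordan block has size 3, contributing (x + 5)^3

So m_A(x) = (x + 5)^3 = x^3 + 15*x^2 + 75*x + 125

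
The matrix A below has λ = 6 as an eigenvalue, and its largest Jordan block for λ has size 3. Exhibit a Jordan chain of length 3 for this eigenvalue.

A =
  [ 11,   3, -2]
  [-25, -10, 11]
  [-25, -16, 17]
A Jordan chain for λ = 6 of length 3:
v_1 = (-1, 5, 5)ᵀ
v_2 = (3, -16, -16)ᵀ
v_3 = (0, 1, 0)ᵀ

Let N = A − (6)·I. We want v_3 with N^3 v_3 = 0 but N^2 v_3 ≠ 0; then v_{j-1} := N · v_j for j = 3, …, 2.

Pick v_3 = (0, 1, 0)ᵀ.
Then v_2 = N · v_3 = (3, -16, -16)ᵀ.
Then v_1 = N · v_2 = (-1, 5, 5)ᵀ.

Sanity check: (A − (6)·I) v_1 = (0, 0, 0)ᵀ = 0. ✓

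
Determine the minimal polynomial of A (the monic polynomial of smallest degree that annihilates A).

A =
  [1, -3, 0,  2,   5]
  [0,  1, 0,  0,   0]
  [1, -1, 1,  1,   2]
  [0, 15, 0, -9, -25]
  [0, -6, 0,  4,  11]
x^2 - 2*x + 1

The characteristic polynomial is χ_A(x) = (x - 1)^5, so the eigenvalues are known. The minimal polynomial is
  m_A(x) = Π_λ (x − λ)^{k_λ}
where k_λ is the size of the *largest* Jordan block for λ (equivalently, the smallest k with (A − λI)^k v = 0 for every generalised eigenvector v of λ).

  λ = 1: largest Jordan block has size 2, contributing (x − 1)^2

So m_A(x) = (x - 1)^2 = x^2 - 2*x + 1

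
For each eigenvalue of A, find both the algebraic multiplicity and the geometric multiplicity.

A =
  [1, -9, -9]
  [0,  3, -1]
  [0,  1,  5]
λ = 1: alg = 1, geom = 1; λ = 4: alg = 2, geom = 1

Step 1 — factor the characteristic polynomial to read off the algebraic multiplicities:
  χ_A(x) = (x - 4)^2*(x - 1)

Step 2 — compute geometric multiplicities via the rank-nullity identity g(λ) = n − rank(A − λI):
  rank(A − (1)·I) = 2, so dim ker(A − (1)·I) = n − 2 = 1
  rank(A − (4)·I) = 2, so dim ker(A − (4)·I) = n − 2 = 1

Summary:
  λ = 1: algebraic multiplicity = 1, geometric multiplicity = 1
  λ = 4: algebraic multiplicity = 2, geometric multiplicity = 1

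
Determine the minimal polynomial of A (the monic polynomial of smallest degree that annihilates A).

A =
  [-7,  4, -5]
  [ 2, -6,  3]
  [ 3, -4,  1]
x^3 + 12*x^2 + 48*x + 64

The characteristic polynomial is χ_A(x) = (x + 4)^3, so the eigenvalues are known. The minimal polynomial is
  m_A(x) = Π_λ (x − λ)^{k_λ}
where k_λ is the size of the *largest* Jordan block for λ (equivalently, the smallest k with (A − λI)^k v = 0 for every generalised eigenvector v of λ).

  λ = -4: largest Jordan block has size 3, contributing (x + 4)^3

So m_A(x) = (x + 4)^3 = x^3 + 12*x^2 + 48*x + 64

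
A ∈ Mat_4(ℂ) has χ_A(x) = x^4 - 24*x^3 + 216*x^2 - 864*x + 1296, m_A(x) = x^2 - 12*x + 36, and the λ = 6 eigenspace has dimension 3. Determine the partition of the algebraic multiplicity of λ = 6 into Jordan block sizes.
Block sizes for λ = 6: [2, 1, 1]

Step 1 — from the characteristic polynomial, algebraic multiplicity of λ = 6 is 4. From dim ker(A − (6)·I) = 3, there are exactly 3 Jordan blocks for λ = 6.
Step 2 — from the minimal polynomial, the factor (x − 6)^2 tells us the largest block for λ = 6 has size 2.
Step 3 — with total size 4, 3 blocks, and largest block 2, the block sizes (in nonincreasing order) are [2, 1, 1].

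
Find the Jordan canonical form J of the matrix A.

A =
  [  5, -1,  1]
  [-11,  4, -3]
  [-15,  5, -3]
J_3(2)

The characteristic polynomial is
  det(x·I − A) = x^3 - 6*x^2 + 12*x - 8 = (x - 2)^3

Eigenvalues and multiplicities (the geometric multiplicity of λ is n − rank(A − λI), which equals the number of Jordan blocks for λ):
  λ = 2: algebraic multiplicity = 3, geometric multiplicity = 1

Determining the block sizes for each eigenvalue:
  λ = 2: one block (gm = 1), so the single block has size am = 3 → block sizes [3]

Assembling the blocks gives a Jordan form
J =
  [2, 1, 0]
  [0, 2, 1]
  [0, 0, 2]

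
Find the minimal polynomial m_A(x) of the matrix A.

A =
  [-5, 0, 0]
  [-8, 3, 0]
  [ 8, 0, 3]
x^2 + 2*x - 15

The characteristic polynomial is χ_A(x) = (x - 3)^2*(x + 5), so the eigenvalues are known. The minimal polynomial is
  m_A(x) = Π_λ (x − λ)^{k_λ}
where k_λ is the size of the *largest* Jordan block for λ (equivalently, the smallest k with (A − λI)^k v = 0 for every generalised eigenvector v of λ).

  λ = -5: largest Jordan block has size 1, contributing (x + 5)
  λ = 3: largest Jordan block has size 1, contributing (x − 3)

So m_A(x) = (x - 3)*(x + 5) = x^2 + 2*x - 15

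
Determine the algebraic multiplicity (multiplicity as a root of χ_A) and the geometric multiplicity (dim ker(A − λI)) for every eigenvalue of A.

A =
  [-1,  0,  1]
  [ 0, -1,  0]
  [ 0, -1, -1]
λ = -1: alg = 3, geom = 1

Step 1 — factor the characteristic polynomial to read off the algebraic multiplicities:
  χ_A(x) = (x + 1)^3

Step 2 — compute geometric multiplicities via the rank-nullity identity g(λ) = n − rank(A − λI):
  rank(A − (-1)·I) = 2, so dim ker(A − (-1)·I) = n − 2 = 1

Summary:
  λ = -1: algebraic multiplicity = 3, geometric multiplicity = 1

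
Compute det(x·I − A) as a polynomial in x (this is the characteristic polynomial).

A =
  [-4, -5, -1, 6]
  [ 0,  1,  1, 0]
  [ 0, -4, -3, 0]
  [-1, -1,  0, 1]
x^4 + 5*x^3 + 9*x^2 + 7*x + 2

Expanding det(x·I − A) (e.g. by cofactor expansion or by noting that A is similar to its Jordan form J, which has the same characteristic polynomial as A) gives
  χ_A(x) = x^4 + 5*x^3 + 9*x^2 + 7*x + 2
which factors as (x + 1)^3*(x + 2). The eigenvalues (with algebraic multiplicities) are λ = -2 with multiplicity 1, λ = -1 with multiplicity 3.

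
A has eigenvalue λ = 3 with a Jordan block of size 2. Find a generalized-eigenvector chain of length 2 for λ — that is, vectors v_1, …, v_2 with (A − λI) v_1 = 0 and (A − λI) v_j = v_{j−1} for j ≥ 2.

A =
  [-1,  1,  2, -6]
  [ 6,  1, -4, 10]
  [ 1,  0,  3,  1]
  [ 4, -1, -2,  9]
A Jordan chain for λ = 3 of length 2:
v_1 = (-4, 6, 1, 4)ᵀ
v_2 = (1, 0, 0, 0)ᵀ

Let N = A − (3)·I. We want v_2 with N^2 v_2 = 0 but N^1 v_2 ≠ 0; then v_{j-1} := N · v_j for j = 2, …, 2.

Pick v_2 = (1, 0, 0, 0)ᵀ.
Then v_1 = N · v_2 = (-4, 6, 1, 4)ᵀ.

Sanity check: (A − (3)·I) v_1 = (0, 0, 0, 0)ᵀ = 0. ✓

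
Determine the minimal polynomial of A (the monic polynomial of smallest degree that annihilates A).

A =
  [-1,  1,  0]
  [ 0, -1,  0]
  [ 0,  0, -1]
x^2 + 2*x + 1

The characteristic polynomial is χ_A(x) = (x + 1)^3, so the eigenvalues are known. The minimal polynomial is
  m_A(x) = Π_λ (x − λ)^{k_λ}
where k_λ is the size of the *largest* Jordan block for λ (equivalently, the smallest k with (A − λI)^k v = 0 for every generalised eigenvector v of λ).

  λ = -1: largest Jordan block has size 2, contributing (x + 1)^2

So m_A(x) = (x + 1)^2 = x^2 + 2*x + 1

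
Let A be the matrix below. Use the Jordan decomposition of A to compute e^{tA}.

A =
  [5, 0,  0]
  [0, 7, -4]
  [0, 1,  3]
e^{tA} =
  [exp(5*t), 0, 0]
  [0, 2*t*exp(5*t) + exp(5*t), -4*t*exp(5*t)]
  [0, t*exp(5*t), -2*t*exp(5*t) + exp(5*t)]

Strategy: write A = P · J · P⁻¹ where J is a Jordan canonical form, so e^{tA} = P · e^{tJ} · P⁻¹, and e^{tJ} can be computed block-by-block.

A has Jordan form
J =
  [5, 1, 0]
  [0, 5, 0]
  [0, 0, 5]
(up to reordering of blocks).

Per-block formulas:
  For a 1×1 block at λ = 5: exp(t · [5]) = [e^(5t)].
  For a 2×2 Jordan block J_2(5): exp(t · J_2(5)) = e^(5t)·(I + t·N), where N is the 2×2 nilpotent shift.

After assembling e^{tJ} and conjugating by P, we get:

e^{tA} =
  [exp(5*t), 0, 0]
  [0, 2*t*exp(5*t) + exp(5*t), -4*t*exp(5*t)]
  [0, t*exp(5*t), -2*t*exp(5*t) + exp(5*t)]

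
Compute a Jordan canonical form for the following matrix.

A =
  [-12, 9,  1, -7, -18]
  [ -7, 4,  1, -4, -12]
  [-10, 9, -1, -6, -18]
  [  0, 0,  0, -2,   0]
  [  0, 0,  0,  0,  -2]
J_1(-5) ⊕ J_3(-2) ⊕ J_1(-2)

The characteristic polynomial is
  det(x·I − A) = x^5 + 13*x^4 + 64*x^3 + 152*x^2 + 176*x + 80 = (x + 2)^4*(x + 5)

Eigenvalues and multiplicities (the geometric multiplicity of λ is n − rank(A − λI), which equals the number of Jordan blocks for λ):
  λ = -5: algebraic multiplicity = 1, geometric multiplicity = 1
  λ = -2: algebraic multiplicity = 4, geometric multiplicity = 2

Determining the block sizes for each eigenvalue:
  λ = -5: one block (gm = 1), so the single block has size am = 1 → block sizes [1]
  λ = -2: with am = 4 and gm = 2, the partition is not yet determined (e.g. several partitions of 4 into 2 parts exist). Let N = A − (-2)·I. Computing rank(N^1) = 3, rank(N^2) = 2, rank(N^3) = 1; the number of blocks of size ≥ j is rank(N^{j−1}) − rank(N^j), giving [2, 1, 1]. So we have 1 block(s) of size 3, 1 block(s) of size 1 → block sizes [3, 1]

Assembling the blocks gives a Jordan form
J =
  [-5,  0,  0,  0,  0]
  [ 0, -2,  1,  0,  0]
  [ 0,  0, -2,  1,  0]
  [ 0,  0,  0, -2,  0]
  [ 0,  0,  0,  0, -2]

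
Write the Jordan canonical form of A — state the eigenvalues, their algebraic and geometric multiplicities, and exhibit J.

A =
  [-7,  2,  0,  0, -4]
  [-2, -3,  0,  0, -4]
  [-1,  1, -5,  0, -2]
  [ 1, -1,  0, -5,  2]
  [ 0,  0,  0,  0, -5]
J_2(-5) ⊕ J_1(-5) ⊕ J_1(-5) ⊕ J_1(-5)

The characteristic polynomial is
  det(x·I − A) = x^5 + 25*x^4 + 250*x^3 + 1250*x^2 + 3125*x + 3125 = (x + 5)^5

Eigenvalues and multiplicities (the geometric multiplicity of λ is n − rank(A − λI), which equals the number of Jordan blocks for λ):
  λ = -5: algebraic multiplicity = 5, geometric multiplicity = 4

Determining the block sizes for each eigenvalue:
  λ = -5: 4 blocks summing to 5 forces exactly one block of size 2 and the rest size 1 → block sizes [2, 1, 1, 1]

Assembling the blocks gives a Jordan form
J =
  [-5,  1,  0,  0,  0]
  [ 0, -5,  0,  0,  0]
  [ 0,  0, -5,  0,  0]
  [ 0,  0,  0, -5,  0]
  [ 0,  0,  0,  0, -5]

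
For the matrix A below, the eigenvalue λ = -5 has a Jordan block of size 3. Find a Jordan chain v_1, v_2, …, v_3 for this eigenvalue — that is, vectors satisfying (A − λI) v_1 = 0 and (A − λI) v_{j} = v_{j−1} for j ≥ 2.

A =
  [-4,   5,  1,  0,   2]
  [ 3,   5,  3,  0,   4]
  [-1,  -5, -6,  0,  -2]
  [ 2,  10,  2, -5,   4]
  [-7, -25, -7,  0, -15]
A Jordan chain for λ = -5 of length 3:
v_1 = (1, 2, -1, 2, -5)ᵀ
v_2 = (1, 3, -1, 2, -7)ᵀ
v_3 = (1, 0, 0, 0, 0)ᵀ

Let N = A − (-5)·I. We want v_3 with N^3 v_3 = 0 but N^2 v_3 ≠ 0; then v_{j-1} := N · v_j for j = 3, …, 2.

Pick v_3 = (1, 0, 0, 0, 0)ᵀ.
Then v_2 = N · v_3 = (1, 3, -1, 2, -7)ᵀ.
Then v_1 = N · v_2 = (1, 2, -1, 2, -5)ᵀ.

Sanity check: (A − (-5)·I) v_1 = (0, 0, 0, 0, 0)ᵀ = 0. ✓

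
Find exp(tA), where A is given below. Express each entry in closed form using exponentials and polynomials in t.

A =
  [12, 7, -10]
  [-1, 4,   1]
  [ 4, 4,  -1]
e^{tA} =
  [t^2*exp(5*t) + 7*t*exp(5*t) + exp(5*t), t^2*exp(5*t) + 7*t*exp(5*t), -3*t^2*exp(5*t)/2 - 10*t*exp(5*t)]
  [-t^2*exp(5*t) - t*exp(5*t), -t^2*exp(5*t) - t*exp(5*t) + exp(5*t), 3*t^2*exp(5*t)/2 + t*exp(5*t)]
  [4*t*exp(5*t), 4*t*exp(5*t), -6*t*exp(5*t) + exp(5*t)]

Strategy: write A = P · J · P⁻¹ where J is a Jordan canonical form, so e^{tA} = P · e^{tJ} · P⁻¹, and e^{tJ} can be computed block-by-block.

A has Jordan form
J =
  [5, 1, 0]
  [0, 5, 1]
  [0, 0, 5]
(up to reordering of blocks).

Per-block formulas:
  For a 3×3 Jordan block J_3(5): exp(t · J_3(5)) = e^(5t)·(I + t·N + (t^2/2)·N^2), where N is the 3×3 nilpotent shift.

After assembling e^{tJ} and conjugating by P, we get:

e^{tA} =
  [t^2*exp(5*t) + 7*t*exp(5*t) + exp(5*t), t^2*exp(5*t) + 7*t*exp(5*t), -3*t^2*exp(5*t)/2 - 10*t*exp(5*t)]
  [-t^2*exp(5*t) - t*exp(5*t), -t^2*exp(5*t) - t*exp(5*t) + exp(5*t), 3*t^2*exp(5*t)/2 + t*exp(5*t)]
  [4*t*exp(5*t), 4*t*exp(5*t), -6*t*exp(5*t) + exp(5*t)]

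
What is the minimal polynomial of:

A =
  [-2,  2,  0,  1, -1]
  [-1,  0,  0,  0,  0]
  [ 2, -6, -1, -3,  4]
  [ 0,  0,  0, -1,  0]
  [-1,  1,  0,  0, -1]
x^3 + 3*x^2 + 3*x + 1

The characteristic polynomial is χ_A(x) = (x + 1)^5, so the eigenvalues are known. The minimal polynomial is
  m_A(x) = Π_λ (x − λ)^{k_λ}
where k_λ is the size of the *largest* Jordan block for λ (equivalently, the smallest k with (A − λI)^k v = 0 for every generalised eigenvector v of λ).

  λ = -1: largest Jordan block has size 3, contributing (x + 1)^3

So m_A(x) = (x + 1)^3 = x^3 + 3*x^2 + 3*x + 1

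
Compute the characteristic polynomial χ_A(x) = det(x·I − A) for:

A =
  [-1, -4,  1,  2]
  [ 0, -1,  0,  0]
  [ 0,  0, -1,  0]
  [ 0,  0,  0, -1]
x^4 + 4*x^3 + 6*x^2 + 4*x + 1

Expanding det(x·I − A) (e.g. by cofactor expansion or by noting that A is similar to its Jordan form J, which has the same characteristic polynomial as A) gives
  χ_A(x) = x^4 + 4*x^3 + 6*x^2 + 4*x + 1
which factors as (x + 1)^4. The eigenvalues (with algebraic multiplicities) are λ = -1 with multiplicity 4.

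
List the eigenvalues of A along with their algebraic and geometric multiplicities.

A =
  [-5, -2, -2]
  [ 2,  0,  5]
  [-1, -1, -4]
λ = -3: alg = 3, geom = 1

Step 1 — factor the characteristic polynomial to read off the algebraic multiplicities:
  χ_A(x) = (x + 3)^3

Step 2 — compute geometric multiplicities via the rank-nullity identity g(λ) = n − rank(A − λI):
  rank(A − (-3)·I) = 2, so dim ker(A − (-3)·I) = n − 2 = 1

Summary:
  λ = -3: algebraic multiplicity = 3, geometric multiplicity = 1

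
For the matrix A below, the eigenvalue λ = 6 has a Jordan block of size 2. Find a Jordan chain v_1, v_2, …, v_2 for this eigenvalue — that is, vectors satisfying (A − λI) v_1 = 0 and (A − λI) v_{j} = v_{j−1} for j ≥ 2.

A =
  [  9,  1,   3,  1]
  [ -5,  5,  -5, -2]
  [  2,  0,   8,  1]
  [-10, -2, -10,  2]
A Jordan chain for λ = 6 of length 2:
v_1 = (3, -5, 2, -10)ᵀ
v_2 = (1, 0, 0, 0)ᵀ

Let N = A − (6)·I. We want v_2 with N^2 v_2 = 0 but N^1 v_2 ≠ 0; then v_{j-1} := N · v_j for j = 2, …, 2.

Pick v_2 = (1, 0, 0, 0)ᵀ.
Then v_1 = N · v_2 = (3, -5, 2, -10)ᵀ.

Sanity check: (A − (6)·I) v_1 = (0, 0, 0, 0)ᵀ = 0. ✓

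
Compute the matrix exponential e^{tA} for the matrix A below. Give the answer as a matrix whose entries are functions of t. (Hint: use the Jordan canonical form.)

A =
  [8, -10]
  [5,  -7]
e^{tA} =
  [2*exp(3*t) - exp(-2*t), -2*exp(3*t) + 2*exp(-2*t)]
  [exp(3*t) - exp(-2*t), -exp(3*t) + 2*exp(-2*t)]

Strategy: write A = P · J · P⁻¹ where J is a Jordan canonical form, so e^{tA} = P · e^{tJ} · P⁻¹, and e^{tJ} can be computed block-by-block.

A has Jordan form
J =
  [-2, 0]
  [ 0, 3]
(up to reordering of blocks).

Per-block formulas:
  For a 1×1 block at λ = 3: exp(t · [3]) = [e^(3t)].
  For a 1×1 block at λ = -2: exp(t · [-2]) = [e^(-2t)].

After assembling e^{tJ} and conjugating by P, we get:

e^{tA} =
  [2*exp(3*t) - exp(-2*t), -2*exp(3*t) + 2*exp(-2*t)]
  [exp(3*t) - exp(-2*t), -exp(3*t) + 2*exp(-2*t)]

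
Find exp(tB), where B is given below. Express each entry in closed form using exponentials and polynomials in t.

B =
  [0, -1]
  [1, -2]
e^{tB} =
  [t*exp(-t) + exp(-t), -t*exp(-t)]
  [t*exp(-t), -t*exp(-t) + exp(-t)]

Strategy: write B = P · J · P⁻¹ where J is a Jordan canonical form, so e^{tB} = P · e^{tJ} · P⁻¹, and e^{tJ} can be computed block-by-block.

B has Jordan form
J =
  [-1,  1]
  [ 0, -1]
(up to reordering of blocks).

Per-block formulas:
  For a 2×2 Jordan block J_2(-1): exp(t · J_2(-1)) = e^(-1t)·(I + t·N), where N is the 2×2 nilpotent shift.

After assembling e^{tJ} and conjugating by P, we get:

e^{tB} =
  [t*exp(-t) + exp(-t), -t*exp(-t)]
  [t*exp(-t), -t*exp(-t) + exp(-t)]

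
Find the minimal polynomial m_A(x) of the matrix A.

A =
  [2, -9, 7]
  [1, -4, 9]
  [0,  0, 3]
x^3 - x^2 - 5*x - 3

The characteristic polynomial is χ_A(x) = (x - 3)*(x + 1)^2, so the eigenvalues are known. The minimal polynomial is
  m_A(x) = Π_λ (x − λ)^{k_λ}
where k_λ is the size of the *largest* Jordan block for λ (equivalently, the smallest k with (A − λI)^k v = 0 for every generalised eigenvector v of λ).

  λ = -1: largest Jordan block has size 2, contributing (x + 1)^2
  λ = 3: largest Jordan block has size 1, contributing (x − 3)

So m_A(x) = (x - 3)*(x + 1)^2 = x^3 - x^2 - 5*x - 3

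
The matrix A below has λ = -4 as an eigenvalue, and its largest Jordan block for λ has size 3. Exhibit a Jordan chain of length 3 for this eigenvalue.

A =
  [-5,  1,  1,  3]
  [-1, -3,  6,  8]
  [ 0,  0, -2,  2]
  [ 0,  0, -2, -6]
A Jordan chain for λ = -4 of length 3:
v_1 = (1, 1, 0, 0)ᵀ
v_2 = (1, 6, 2, -2)ᵀ
v_3 = (0, 0, 1, 0)ᵀ

Let N = A − (-4)·I. We want v_3 with N^3 v_3 = 0 but N^2 v_3 ≠ 0; then v_{j-1} := N · v_j for j = 3, …, 2.

Pick v_3 = (0, 0, 1, 0)ᵀ.
Then v_2 = N · v_3 = (1, 6, 2, -2)ᵀ.
Then v_1 = N · v_2 = (1, 1, 0, 0)ᵀ.

Sanity check: (A − (-4)·I) v_1 = (0, 0, 0, 0)ᵀ = 0. ✓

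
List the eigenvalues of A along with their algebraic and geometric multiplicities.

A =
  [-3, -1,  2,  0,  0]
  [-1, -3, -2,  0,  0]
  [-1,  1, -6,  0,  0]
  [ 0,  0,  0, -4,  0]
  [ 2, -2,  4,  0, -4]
λ = -4: alg = 5, geom = 4

Step 1 — factor the characteristic polynomial to read off the algebraic multiplicities:
  χ_A(x) = (x + 4)^5

Step 2 — compute geometric multiplicities via the rank-nullity identity g(λ) = n − rank(A − λI):
  rank(A − (-4)·I) = 1, so dim ker(A − (-4)·I) = n − 1 = 4

Summary:
  λ = -4: algebraic multiplicity = 5, geometric multiplicity = 4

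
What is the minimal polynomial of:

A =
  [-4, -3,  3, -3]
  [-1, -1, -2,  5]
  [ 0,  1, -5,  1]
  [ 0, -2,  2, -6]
x^3 + 12*x^2 + 48*x + 64

The characteristic polynomial is χ_A(x) = (x + 4)^4, so the eigenvalues are known. The minimal polynomial is
  m_A(x) = Π_λ (x − λ)^{k_λ}
where k_λ is the size of the *largest* Jordan block for λ (equivalently, the smallest k with (A − λI)^k v = 0 for every generalised eigenvector v of λ).

  λ = -4: largest Jordan block has size 3, contributing (x + 4)^3

So m_A(x) = (x + 4)^3 = x^3 + 12*x^2 + 48*x + 64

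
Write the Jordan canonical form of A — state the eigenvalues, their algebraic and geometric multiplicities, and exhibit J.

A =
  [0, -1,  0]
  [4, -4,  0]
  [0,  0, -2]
J_2(-2) ⊕ J_1(-2)

The characteristic polynomial is
  det(x·I − A) = x^3 + 6*x^2 + 12*x + 8 = (x + 2)^3

Eigenvalues and multiplicities (the geometric multiplicity of λ is n − rank(A − λI), which equals the number of Jordan blocks for λ):
  λ = -2: algebraic multiplicity = 3, geometric multiplicity = 2

Determining the block sizes for each eigenvalue:
  λ = -2: 2 blocks summing to 3 forces exactly one block of size 2 and the rest size 1 → block sizes [2, 1]

Assembling the blocks gives a Jordan form
J =
  [-2,  1,  0]
  [ 0, -2,  0]
  [ 0,  0, -2]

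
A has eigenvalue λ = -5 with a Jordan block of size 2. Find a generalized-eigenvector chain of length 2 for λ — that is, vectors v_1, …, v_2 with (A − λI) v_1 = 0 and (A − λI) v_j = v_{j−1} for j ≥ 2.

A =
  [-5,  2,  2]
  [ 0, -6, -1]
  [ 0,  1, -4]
A Jordan chain for λ = -5 of length 2:
v_1 = (2, -1, 1)ᵀ
v_2 = (0, 1, 0)ᵀ

Let N = A − (-5)·I. We want v_2 with N^2 v_2 = 0 but N^1 v_2 ≠ 0; then v_{j-1} := N · v_j for j = 2, …, 2.

Pick v_2 = (0, 1, 0)ᵀ.
Then v_1 = N · v_2 = (2, -1, 1)ᵀ.

Sanity check: (A − (-5)·I) v_1 = (0, 0, 0)ᵀ = 0. ✓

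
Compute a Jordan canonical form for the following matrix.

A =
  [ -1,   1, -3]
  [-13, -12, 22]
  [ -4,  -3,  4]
J_3(-3)

The characteristic polynomial is
  det(x·I − A) = x^3 + 9*x^2 + 27*x + 27 = (x + 3)^3

Eigenvalues and multiplicities (the geometric multiplicity of λ is n − rank(A − λI), which equals the number of Jordan blocks for λ):
  λ = -3: algebraic multiplicity = 3, geometric multiplicity = 1

Determining the block sizes for each eigenvalue:
  λ = -3: one block (gm = 1), so the single block has size am = 3 → block sizes [3]

Assembling the blocks gives a Jordan form
J =
  [-3,  1,  0]
  [ 0, -3,  1]
  [ 0,  0, -3]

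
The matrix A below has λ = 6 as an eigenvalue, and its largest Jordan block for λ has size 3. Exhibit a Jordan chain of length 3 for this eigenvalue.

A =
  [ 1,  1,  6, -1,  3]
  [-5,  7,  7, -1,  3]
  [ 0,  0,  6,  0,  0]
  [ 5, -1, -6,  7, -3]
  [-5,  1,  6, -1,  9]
A Jordan chain for λ = 6 of length 3:
v_1 = (1, 1, 0, -1, 1)ᵀ
v_2 = (6, 7, 0, -6, 6)ᵀ
v_3 = (0, 0, 1, 0, 0)ᵀ

Let N = A − (6)·I. We want v_3 with N^3 v_3 = 0 but N^2 v_3 ≠ 0; then v_{j-1} := N · v_j for j = 3, …, 2.

Pick v_3 = (0, 0, 1, 0, 0)ᵀ.
Then v_2 = N · v_3 = (6, 7, 0, -6, 6)ᵀ.
Then v_1 = N · v_2 = (1, 1, 0, -1, 1)ᵀ.

Sanity check: (A − (6)·I) v_1 = (0, 0, 0, 0, 0)ᵀ = 0. ✓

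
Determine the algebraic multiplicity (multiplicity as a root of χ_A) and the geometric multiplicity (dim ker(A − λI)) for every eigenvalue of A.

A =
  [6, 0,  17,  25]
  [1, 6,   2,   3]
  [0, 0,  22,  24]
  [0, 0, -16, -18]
λ = -2: alg = 1, geom = 1; λ = 6: alg = 3, geom = 1

Step 1 — factor the characteristic polynomial to read off the algebraic multiplicities:
  χ_A(x) = (x - 6)^3*(x + 2)

Step 2 — compute geometric multiplicities via the rank-nullity identity g(λ) = n − rank(A − λI):
  rank(A − (-2)·I) = 3, so dim ker(A − (-2)·I) = n − 3 = 1
  rank(A − (6)·I) = 3, so dim ker(A − (6)·I) = n − 3 = 1

Summary:
  λ = -2: algebraic multiplicity = 1, geometric multiplicity = 1
  λ = 6: algebraic multiplicity = 3, geometric multiplicity = 1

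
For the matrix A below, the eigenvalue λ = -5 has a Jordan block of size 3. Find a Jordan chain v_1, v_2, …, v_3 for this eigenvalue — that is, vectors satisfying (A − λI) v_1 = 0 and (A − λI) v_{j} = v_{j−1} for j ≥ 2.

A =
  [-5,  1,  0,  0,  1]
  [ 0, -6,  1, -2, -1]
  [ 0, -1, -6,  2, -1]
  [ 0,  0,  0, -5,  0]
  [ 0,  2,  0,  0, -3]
A Jordan chain for λ = -5 of length 3:
v_1 = (1, -2, 0, 0, 2)ᵀ
v_2 = (1, -1, -1, 0, 2)ᵀ
v_3 = (0, 1, 0, 0, 0)ᵀ

Let N = A − (-5)·I. We want v_3 with N^3 v_3 = 0 but N^2 v_3 ≠ 0; then v_{j-1} := N · v_j for j = 3, …, 2.

Pick v_3 = (0, 1, 0, 0, 0)ᵀ.
Then v_2 = N · v_3 = (1, -1, -1, 0, 2)ᵀ.
Then v_1 = N · v_2 = (1, -2, 0, 0, 2)ᵀ.

Sanity check: (A − (-5)·I) v_1 = (0, 0, 0, 0, 0)ᵀ = 0. ✓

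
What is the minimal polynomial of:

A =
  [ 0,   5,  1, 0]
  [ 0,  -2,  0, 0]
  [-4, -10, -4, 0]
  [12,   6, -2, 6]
x^3 - 2*x^2 - 20*x - 24

The characteristic polynomial is χ_A(x) = (x - 6)*(x + 2)^3, so the eigenvalues are known. The minimal polynomial is
  m_A(x) = Π_λ (x − λ)^{k_λ}
where k_λ is the size of the *largest* Jordan block for λ (equivalently, the smallest k with (A − λI)^k v = 0 for every generalised eigenvector v of λ).

  λ = -2: largest Jordan block has size 2, contributing (x + 2)^2
  λ = 6: largest Jordan block has size 1, contributing (x − 6)

So m_A(x) = (x - 6)*(x + 2)^2 = x^3 - 2*x^2 - 20*x - 24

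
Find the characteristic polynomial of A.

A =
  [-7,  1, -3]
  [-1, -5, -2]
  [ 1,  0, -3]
x^3 + 15*x^2 + 75*x + 125

Expanding det(x·I − A) (e.g. by cofactor expansion or by noting that A is similar to its Jordan form J, which has the same characteristic polynomial as A) gives
  χ_A(x) = x^3 + 15*x^2 + 75*x + 125
which factors as (x + 5)^3. The eigenvalues (with algebraic multiplicities) are λ = -5 with multiplicity 3.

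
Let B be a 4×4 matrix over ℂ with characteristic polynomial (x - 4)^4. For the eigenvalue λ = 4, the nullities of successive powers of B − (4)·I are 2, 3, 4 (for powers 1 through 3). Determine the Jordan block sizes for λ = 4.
Block sizes for λ = 4: [3, 1]

From the dimensions of kernels of powers, the number of Jordan blocks of size at least j is d_j − d_{j−1} where d_j = dim ker(N^j) (with d_0 = 0). Computing the differences gives [2, 1, 1].
The number of blocks of size exactly k is (#blocks of size ≥ k) − (#blocks of size ≥ k + 1), so the partition is: 1 block(s) of size 1, 1 block(s) of size 3.
In nonincreasing order the block sizes are [3, 1].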